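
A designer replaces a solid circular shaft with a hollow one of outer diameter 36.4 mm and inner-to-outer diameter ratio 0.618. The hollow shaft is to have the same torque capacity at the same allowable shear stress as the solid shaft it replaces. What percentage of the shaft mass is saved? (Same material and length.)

Equal τ_max and T ⇒ the solid shaft needs d_s³ = d_o³(1−k⁴), so d_s = 36.4·(1−0.618⁴)^(1/3) = 34.54 mm.
Area ratio A_h/A_s = d_o²(1−k²)/d_s² = (1−k²)/(1−k⁴)^(2/3) = 0.6866.
Mass saving = 1 − 0.6866 = 31.3 %.

31.3 %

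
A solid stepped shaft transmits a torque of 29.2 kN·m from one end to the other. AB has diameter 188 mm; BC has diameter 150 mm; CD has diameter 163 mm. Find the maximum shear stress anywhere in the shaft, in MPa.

44.1 MPa

Under the same torque, τ_max = 16T/(πd³) is largest where d is smallest — segment BC (d = 150 mm).
τ_max = 16·29200/(π·(0.150)³) = 4.406×10^7 Pa.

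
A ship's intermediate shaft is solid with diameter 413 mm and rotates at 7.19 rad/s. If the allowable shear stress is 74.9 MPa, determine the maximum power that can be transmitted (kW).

J = πd⁴/32 = π(0.413)⁴/32 = 2.856×10^-3 m⁴.
T_max = τ_allow·J/r = 7.49×10^7 × 2.856×10^-3 / 0.206 = 1.036e6 N·m.
ω = 7.19 rad/s, so P_max = T_max·ω = 7.449×10^6 W.

7450 kW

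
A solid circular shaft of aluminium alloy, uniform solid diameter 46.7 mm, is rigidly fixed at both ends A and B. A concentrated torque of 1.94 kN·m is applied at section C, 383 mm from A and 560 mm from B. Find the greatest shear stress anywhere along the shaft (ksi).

8.36 ksi

With uniform GJ and both ends fixed, compatibility θ_AC = θ_CB gives T_A·a = T_B·b, together with T_A + T_B = T₀.
T_A = T₀·b/(a+b) = 1940·560/943.0 = 1152 N·m; T_B = 787.9 N·m.
τ in each portion: τ_AC = 5.76×10^7 Pa, τ_CB = 3.94×10^7 Pa; maximum is in AC.
τ_max = T_AC·r/J = 1152·0.0234/4.67×10^-7 = 5.761×10^7 Pa.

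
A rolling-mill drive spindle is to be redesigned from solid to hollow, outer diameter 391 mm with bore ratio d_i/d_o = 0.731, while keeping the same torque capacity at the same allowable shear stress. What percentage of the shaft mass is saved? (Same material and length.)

Equal τ_max and T ⇒ the solid shaft needs d_s³ = d_o³(1−k⁴), so d_s = 391·(1−0.731⁴)^(1/3) = 349.5 mm.
Area ratio A_h/A_s = d_o²(1−k²)/d_s² = (1−k²)/(1−k⁴)^(2/3) = 0.5826.
Mass saving = 1 − 0.5826 = 41.7 %.

41.7 %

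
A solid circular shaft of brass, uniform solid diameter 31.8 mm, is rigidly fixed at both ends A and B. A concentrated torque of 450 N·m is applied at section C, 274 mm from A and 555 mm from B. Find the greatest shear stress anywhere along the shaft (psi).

With uniform GJ and both ends fixed, compatibility θ_AC = θ_CB gives T_A·a = T_B·b, together with T_A + T_B = T₀.
T_A = T₀·b/(a+b) = 450.0·555/829.0 = 301.3 N·m; T_B = 148.7 N·m.
τ in each portion: τ_AC = 4.77×10^7 Pa, τ_CB = 2.36×10^7 Pa; maximum is in AC.
τ_max = T_AC·r/J = 301.3·0.0159/1.00×10^-7 = 4.771×10^7 Pa.

6920 psi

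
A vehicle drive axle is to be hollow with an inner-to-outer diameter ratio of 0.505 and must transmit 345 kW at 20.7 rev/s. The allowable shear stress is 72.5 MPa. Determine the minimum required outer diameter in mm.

58.4 mm

ω = 2π·20.7 = 130.1 rad/s, so T = P/ω = 345×10³ / 130.1 = 2653 N·m.
For a hollow shaft with d_i/d_o = 0.505: τ_max = 16T/(π d_o³ (1−k⁴)), so d_o = [16T/(π τ_allow (1−k⁴))]^(1/3) = [16·2653/(π·7.25×10^7·0.9350)]^(1/3) = 0.05841 m.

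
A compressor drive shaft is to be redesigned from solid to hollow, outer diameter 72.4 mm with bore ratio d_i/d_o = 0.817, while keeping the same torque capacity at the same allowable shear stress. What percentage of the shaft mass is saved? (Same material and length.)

Equal τ_max and T ⇒ the solid shaft needs d_s³ = d_o³(1−k⁴), so d_s = 72.4·(1−0.817⁴)^(1/3) = 59.48 mm.
Area ratio A_h/A_s = d_o²(1−k²)/d_s² = (1−k²)/(1−k⁴)^(2/3) = 0.4927.
Mass saving = 1 − 0.4927 = 50.7 %.

50.7 %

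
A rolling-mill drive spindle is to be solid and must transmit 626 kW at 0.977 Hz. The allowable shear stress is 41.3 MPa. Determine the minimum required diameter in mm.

ω = 2π·0.977 = 6.139 rad/s, so T = P/ω = 626×10³ / 6.139 = 102000 N·m.
For a solid shaft τ_max = 16T/(πd³), so d = (16T/(π τ_allow))^(1/3) = (16·102000/(π·4.13×10^7))^(1/3) = 0.2325 m.

233 mm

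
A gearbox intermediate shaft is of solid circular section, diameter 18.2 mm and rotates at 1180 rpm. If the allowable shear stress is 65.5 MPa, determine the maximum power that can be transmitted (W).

9580 W

J = πd⁴/32 = π(0.0182)⁴/32 = 1.077×10^-8 m⁴.
T_max = τ_allow·J/r = 6.55×10^7 × 1.077×10^-8 / 0.00910 = 77.53 N·m.
ω = 2π·1180/60 = 123.6 rad/s, so P_max = T_max·ω = 9581 W.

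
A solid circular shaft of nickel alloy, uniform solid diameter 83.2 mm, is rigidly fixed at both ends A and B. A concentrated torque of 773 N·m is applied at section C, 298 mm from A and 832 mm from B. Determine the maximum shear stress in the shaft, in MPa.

With uniform GJ and both ends fixed, compatibility θ_AC = θ_CB gives T_A·a = T_B·b, together with T_A + T_B = T₀.
T_A = T₀·b/(a+b) = 773.0·832/1130 = 569.1 N·m; T_B = 203.9 N·m.
τ in each portion: τ_AC = 5.03×10^6 Pa, τ_CB = 1.80×10^6 Pa; maximum is in AC.
τ_max = T_AC·r/J = 569.1·0.0416/4.70×10^-6 = 5.033×10^6 Pa.

5.03 MPa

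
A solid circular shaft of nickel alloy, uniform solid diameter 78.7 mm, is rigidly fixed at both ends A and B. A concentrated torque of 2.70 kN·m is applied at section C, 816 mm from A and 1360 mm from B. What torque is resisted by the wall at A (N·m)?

1690 N·m

With uniform GJ and both ends fixed, compatibility θ_AC = θ_CB gives T_A·a = T_B·b, together with T_A + T_B = T₀.
T_A = T₀·b/(a+b) = 2700·1360/2176 = 1688 N·m; T_B = 1012 N·m.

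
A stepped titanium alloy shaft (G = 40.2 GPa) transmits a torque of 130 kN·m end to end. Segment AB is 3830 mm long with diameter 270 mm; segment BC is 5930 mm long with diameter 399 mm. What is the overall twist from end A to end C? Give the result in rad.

J_AB = π(0.270)⁴/32 = 5.22×10^-4 m⁴; J_BC = π(0.399)⁴/32 = 2.49×10^-3 m⁴.
θ = (T/G)·Σ L_i/J_i = (130000/40.2×10⁹)·(3.83/5.22×10^-4 + 5.93/2.49×10^-3) = 0.03145 rad.

0.0314 rad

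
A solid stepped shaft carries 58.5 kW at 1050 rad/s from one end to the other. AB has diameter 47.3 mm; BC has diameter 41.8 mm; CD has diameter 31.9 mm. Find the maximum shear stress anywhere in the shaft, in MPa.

8.74 MPa

ω = 1050 rad/s, so T = P/ω = 58.5×10³ / 1050 = 55.71 N·m.
Under the same torque, τ_max = 16T/(πd³) is largest where d is smallest — segment CD (d = 31.9 mm).
τ_max = 16·55.71/(π·(0.0319)³) = 8.741×10^6 Pa.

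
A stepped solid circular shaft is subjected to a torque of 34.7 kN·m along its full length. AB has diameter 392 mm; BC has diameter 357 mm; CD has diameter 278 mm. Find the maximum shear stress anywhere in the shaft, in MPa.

8.23 MPa

Under the same torque, τ_max = 16T/(πd³) is largest where d is smallest — segment CD (d = 278 mm).
τ_max = 16·34700/(π·(0.278)³) = 8.226×10^6 Pa.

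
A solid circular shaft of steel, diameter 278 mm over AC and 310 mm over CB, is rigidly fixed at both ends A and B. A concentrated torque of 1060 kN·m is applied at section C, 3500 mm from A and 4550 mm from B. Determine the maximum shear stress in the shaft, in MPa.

Compatibility: T_A·a/J_AC = T_B·b/J_CB with T_A + T_B = T₀.
J_AC = 5.86×10^-4 m⁴, J_CB = 9.07×10^-4 m⁴, so T_A = T₀·(J_AC/a)/((J_AC/a)+(J_CB/b)) = 484200 N·m, T_B = 575800 N·m.
τ in each portion: τ_AC = 1.15×10^8 Pa, τ_CB = 9.84×10^7 Pa; maximum is in AC.
τ_max = T_AC·r/J = 484200·0.139/5.86×10^-4 = 1.148×10^8 Pa.

115 MPa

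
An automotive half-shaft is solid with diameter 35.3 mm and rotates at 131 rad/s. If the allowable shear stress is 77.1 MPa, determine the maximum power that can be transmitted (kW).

J = πd⁴/32 = π(0.0353)⁴/32 = 1.524×10^-7 m⁴.
T_max = τ_allow·J/r = 7.71×10^7 × 1.524×10^-7 / 0.0176 = 665.9 N·m.
ω = 131 rad/s, so P_max = T_max·ω = 8.723×10^4 W.

87.2 kW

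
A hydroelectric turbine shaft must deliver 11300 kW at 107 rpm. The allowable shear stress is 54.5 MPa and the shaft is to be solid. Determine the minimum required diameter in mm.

455 mm

ω = 2π·107/60 = 11.21 rad/s, so T = P/ω = 11300×10³ / 11.21 = 1.008e6 N·m.
For a solid shaft τ_max = 16T/(πd³), so d = (16T/(π τ_allow))^(1/3) = (16·1.008e6/(π·5.45×10^7))^(1/3) = 0.4551 m.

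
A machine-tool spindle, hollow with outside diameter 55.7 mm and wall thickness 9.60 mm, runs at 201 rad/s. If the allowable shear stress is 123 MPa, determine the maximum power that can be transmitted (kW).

684 kW

J = π(d_o⁴ − d_i⁴)/32 = π(0.0557⁴ − 0.0365⁴)/32 = 7.707×10^-7 m⁴.
T_max = τ_allow·J/r = 1.23×10^8 × 7.707×10^-7 / 0.0278 = 3404 N·m.
ω = 201 rad/s, so P_max = T_max·ω = 6.842×10^5 W.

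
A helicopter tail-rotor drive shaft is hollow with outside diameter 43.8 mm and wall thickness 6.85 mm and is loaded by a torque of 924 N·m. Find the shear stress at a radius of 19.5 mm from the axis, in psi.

9310 psi

J = π(d_o⁴ − d_i⁴)/32 = π(0.0438⁴ − 0.0301⁴)/32 = 2.807×10^-7 m⁴.
Shear stress varies linearly with radius: τ = T·r/J = 924.0 × 0.0195 / 2.807×10^-7 = 6.418×10^7 Pa.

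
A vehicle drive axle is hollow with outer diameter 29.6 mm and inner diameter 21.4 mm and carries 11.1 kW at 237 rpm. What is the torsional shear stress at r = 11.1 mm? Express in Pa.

9.06e7 Pa

ω = 2π·237/60 = 24.82 rad/s, so T = P/ω = 11.1×10³ / 24.82 = 447.2 N·m.
J = π(d_o⁴ − d_i⁴)/32 = π(0.0296⁴ − 0.0214⁴)/32 = 5.477×10^-8 m⁴.
Shear stress varies linearly with radius: τ = T·r/J = 447.2 × 0.0111 / 5.477×10^-8 = 9.063×10^7 Pa.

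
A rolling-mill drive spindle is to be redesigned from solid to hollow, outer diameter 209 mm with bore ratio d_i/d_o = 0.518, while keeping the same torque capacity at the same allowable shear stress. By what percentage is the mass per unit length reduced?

Equal τ_max and T ⇒ the solid shaft needs d_s³ = d_o³(1−k⁴), so d_s = 209·(1−0.518⁴)^(1/3) = 203.9 mm.
Area ratio A_h/A_s = d_o²(1−k²)/d_s² = (1−k²)/(1−k⁴)^(2/3) = 0.7690.
Mass saving = 1 − 0.7690 = 23.1 %.

23.1 %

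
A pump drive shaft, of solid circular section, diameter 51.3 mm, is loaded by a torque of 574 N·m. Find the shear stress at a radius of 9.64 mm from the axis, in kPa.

J = πd⁴/32 = π(0.0513)⁴/32 = 6.799×10^-7 m⁴.
Shear stress varies linearly with radius: τ = T·r/J = 574.0 × 0.00964 / 6.799×10^-7 = 8.138×10^6 Pa.

8140 kPa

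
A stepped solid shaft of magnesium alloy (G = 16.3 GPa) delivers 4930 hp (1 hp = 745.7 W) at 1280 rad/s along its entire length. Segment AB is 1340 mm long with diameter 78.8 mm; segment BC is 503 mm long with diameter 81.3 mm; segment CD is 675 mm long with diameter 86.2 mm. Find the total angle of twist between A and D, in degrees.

ω = 1280 rad/s, so T = P/ω = 4930×745.7 / 1280 = 2872 N·m.
J_AB = π(0.0788)⁴/32 = 3.79×10^-6 m⁴; J_BC = π(0.0813)⁴/32 = 4.29×10^-6 m⁴; J_CD = π(0.0862)⁴/32 = 5.42×10^-6 m⁴.
θ = (T/G)·Σ L_i/J_i = (2872/16.3×10⁹)·(1.34/3.79×10^-6 + 0.503/4.29×10^-6 + 0.675/5.42×10^-6) = 0.1050 rad.

6.02°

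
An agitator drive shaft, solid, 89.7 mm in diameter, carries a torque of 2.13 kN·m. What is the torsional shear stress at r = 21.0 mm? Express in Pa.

7.04e6 Pa

J = πd⁴/32 = π(0.0897)⁴/32 = 6.356×10^-6 m⁴.
Shear stress varies linearly with radius: τ = T·r/J = 2130 × 0.0210 / 6.356×10^-6 = 7.038×10^6 Pa.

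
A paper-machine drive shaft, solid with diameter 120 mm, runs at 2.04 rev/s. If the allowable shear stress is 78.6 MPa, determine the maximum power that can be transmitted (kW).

J = πd⁴/32 = π(0.120)⁴/32 = 2.036×10^-5 m⁴.
T_max = τ_allow·J/r = 7.86×10^7 × 2.036×10^-5 / 0.0600 = 26670 N·m.
ω = 2π·2.04 = 12.82 rad/s, so P_max = T_max·ω = 3.418×10^5 W.

342 kW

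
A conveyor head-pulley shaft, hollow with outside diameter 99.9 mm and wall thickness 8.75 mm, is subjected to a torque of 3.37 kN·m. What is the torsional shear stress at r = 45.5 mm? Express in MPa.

29.2 MPa

J = π(d_o⁴ − d_i⁴)/32 = π(0.0999⁴ − 0.0824⁴)/32 = 5.252×10^-6 m⁴.
Shear stress varies linearly with radius: τ = T·r/J = 3370 × 0.0455 / 5.252×10^-6 = 2.919×10^7 Pa.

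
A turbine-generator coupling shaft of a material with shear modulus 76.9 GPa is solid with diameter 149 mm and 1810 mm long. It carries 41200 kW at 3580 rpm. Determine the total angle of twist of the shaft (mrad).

ω = 2π·3580/60 = 374.9 rad/s, so T = P/ω = 41200×10³ / 374.9 = 109900 N·m.
J = πd⁴/32 = π(0.149)⁴/32 = 4.839×10^-5 m⁴.
θ = T·L/(G·J) = 109900 × 1.81 / (76.9×10⁹ × 4.839×10^-5) = 0.05346 rad.

53.5 mrad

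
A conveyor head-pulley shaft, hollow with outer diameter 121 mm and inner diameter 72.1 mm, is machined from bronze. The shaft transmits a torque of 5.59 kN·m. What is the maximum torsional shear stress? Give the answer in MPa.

J = π(d_o⁴ − d_i⁴)/32 = π(0.121⁴ − 0.0721⁴)/32 = 1.839×10^-5 m⁴.
τ_max = T·r/J = 5590 × 0.0605 / 1.839×10^-5 = 1.839×10^7 Pa.

18.4 MPa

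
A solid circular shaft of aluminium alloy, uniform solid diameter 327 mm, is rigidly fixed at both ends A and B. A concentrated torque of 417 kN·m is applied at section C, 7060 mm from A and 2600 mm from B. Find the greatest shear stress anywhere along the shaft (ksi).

With uniform GJ and both ends fixed, compatibility θ_AC = θ_CB gives T_A·a = T_B·b, together with T_A + T_B = T₀.
T_A = T₀·b/(a+b) = 417000·2600/9660 = 112200 N·m; T_B = 304800 N·m.
τ in each portion: τ_AC = 1.63×10^7 Pa, τ_CB = 4.44×10^7 Pa; maximum is in CB.
τ_max = T_CB·r/J = 304800·0.164/1.12×10^-3 = 4.439×10^7 Pa.

6.44 ksi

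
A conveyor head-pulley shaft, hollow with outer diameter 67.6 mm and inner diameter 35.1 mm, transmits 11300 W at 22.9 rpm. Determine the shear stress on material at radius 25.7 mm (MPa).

63.7 MPa

ω = 2π·22.9/60 = 2.398 rad/s, so T = P/ω = 11300 / 2.398 = 4712 N·m.
J = π(d_o⁴ − d_i⁴)/32 = π(0.0676⁴ − 0.0351⁴)/32 = 1.901×10^-6 m⁴.
Shear stress varies linearly with radius: τ = T·r/J = 4712 × 0.0257 / 1.901×10^-6 = 6.370×10^7 Pa.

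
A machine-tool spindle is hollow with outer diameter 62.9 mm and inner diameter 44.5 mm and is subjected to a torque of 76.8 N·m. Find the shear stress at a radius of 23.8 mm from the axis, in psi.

230 psi

J = π(d_o⁴ − d_i⁴)/32 = π(0.0629⁴ − 0.0445⁴)/32 = 1.152×10^-6 m⁴.
Shear stress varies linearly with radius: τ = T·r/J = 76.80 × 0.0238 / 1.152×10^-6 = 1.587×10^6 Pa.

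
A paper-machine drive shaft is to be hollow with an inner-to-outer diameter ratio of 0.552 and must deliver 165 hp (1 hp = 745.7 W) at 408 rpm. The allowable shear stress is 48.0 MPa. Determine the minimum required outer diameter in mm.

69.6 mm

ω = 2π·408/60 = 42.73 rad/s, so T = P/ω = 165×745.7 / 42.73 = 2880 N·m.
For a hollow shaft with d_i/d_o = 0.552: τ_max = 16T/(π d_o³ (1−k⁴)), so d_o = [16T/(π τ_allow (1−k⁴))]^(1/3) = [16·2880/(π·4.80×10^7·0.9072)]^(1/3) = 0.06958 m.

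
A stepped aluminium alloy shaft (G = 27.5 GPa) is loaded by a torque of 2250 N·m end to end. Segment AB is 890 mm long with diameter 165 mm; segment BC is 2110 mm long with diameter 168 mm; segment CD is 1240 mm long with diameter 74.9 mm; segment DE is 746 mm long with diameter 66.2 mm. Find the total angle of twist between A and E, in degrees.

3.92°

J_AB = π(0.165)⁴/32 = 7.28×10^-5 m⁴; J_BC = π(0.168)⁴/32 = 7.82×10^-5 m⁴; J_CD = π(0.0749)⁴/32 = 3.09×10^-6 m⁴; J_DE = π(0.0662)⁴/32 = 1.89×10^-6 m⁴.
θ = (T/G)·Σ L_i/J_i = (2250/27.5×10⁹)·(0.890/7.28×10^-5 + 2.11/7.82×10^-5 + 1.24/3.09×10^-6 + 0.746/1.89×10^-6) = 0.06841 rad.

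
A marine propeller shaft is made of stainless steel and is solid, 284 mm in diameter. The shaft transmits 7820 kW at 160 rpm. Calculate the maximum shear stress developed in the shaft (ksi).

ω = 2π·160/60 = 16.76 rad/s, so T = P/ω = 7820×10³ / 16.76 = 466700 N·m.
J = πd⁴/32 = π(0.284)⁴/32 = 6.387×10^-4 m⁴.
τ_max = T·r/J = 466700 × 0.142 / 6.387×10^-4 = 1.038×10^8 Pa.

15.1 ksi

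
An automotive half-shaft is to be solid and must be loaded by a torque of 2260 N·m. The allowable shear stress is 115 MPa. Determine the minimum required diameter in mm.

46.4 mm

For a solid shaft τ_max = 16T/(πd³), so d = (16T/(π τ_allow))^(1/3) = (16·2260/(π·1.15×10^8))^(1/3) = 0.04643 m.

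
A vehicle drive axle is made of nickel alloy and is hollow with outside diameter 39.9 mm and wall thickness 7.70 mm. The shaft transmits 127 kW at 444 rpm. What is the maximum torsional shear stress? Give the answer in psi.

ω = 2π·444/60 = 46.50 rad/s, so T = P/ω = 127×10³ / 46.50 = 2731 N·m.
J = π(d_o⁴ − d_i⁴)/32 = π(0.0399⁴ − 0.0245⁴)/32 = 2.135×10^-7 m⁴.
τ_max = T·r/J = 2731 × 0.0199 / 2.135×10^-7 = 2.553×10^8 Pa.

37000 psi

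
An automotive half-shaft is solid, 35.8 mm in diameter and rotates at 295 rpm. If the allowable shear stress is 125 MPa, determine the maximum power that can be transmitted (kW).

J = πd⁴/32 = π(0.0358)⁴/32 = 1.613×10^-7 m⁴.
T_max = τ_allow·J/r = 1.25×10^8 × 1.613×10^-7 / 0.0179 = 1126 N·m.
ω = 2π·295/60 = 30.89 rad/s, so P_max = T_max·ω = 3.479×10^4 W.

34.8 kW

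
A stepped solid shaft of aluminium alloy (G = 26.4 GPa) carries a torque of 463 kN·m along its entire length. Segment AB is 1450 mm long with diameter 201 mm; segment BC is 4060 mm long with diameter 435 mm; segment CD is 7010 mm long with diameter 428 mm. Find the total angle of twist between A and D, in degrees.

J_AB = π(0.201)⁴/32 = 1.60×10^-4 m⁴; J_BC = π(0.435)⁴/32 = 3.52×10^-3 m⁴; J_CD = π(0.428)⁴/32 = 3.29×10^-3 m⁴.
θ = (T/G)·Σ L_i/J_i = (463000/26.4×10⁹)·(1.45/1.60×10^-4 + 4.06/3.52×10^-3 + 7.01/3.29×10^-3) = 0.2163 rad.

12.4°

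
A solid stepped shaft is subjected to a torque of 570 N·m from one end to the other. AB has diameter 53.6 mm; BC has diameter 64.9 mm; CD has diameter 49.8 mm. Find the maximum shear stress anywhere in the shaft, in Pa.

2.35e7 Pa

Under the same torque, τ_max = 16T/(πd³) is largest where d is smallest — segment CD (d = 49.8 mm).
τ_max = 16·570.0/(π·(0.0498)³) = 2.350×10^7 Pa.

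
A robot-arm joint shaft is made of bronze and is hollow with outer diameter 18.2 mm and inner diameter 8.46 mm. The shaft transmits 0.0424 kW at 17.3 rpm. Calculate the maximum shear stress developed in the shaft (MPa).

ω = 2π·17.3/60 = 1.812 rad/s, so T = P/ω = 0.0424×10³ / 1.812 = 23.40 N·m.
J = π(d_o⁴ − d_i⁴)/32 = π(0.0182⁴ − 0.00846⁴)/32 = 1.027×10^-8 m⁴.
τ_max = T·r/J = 23.40 × 0.00910 / 1.027×10^-8 = 2.074×10^7 Pa.

20.7 MPa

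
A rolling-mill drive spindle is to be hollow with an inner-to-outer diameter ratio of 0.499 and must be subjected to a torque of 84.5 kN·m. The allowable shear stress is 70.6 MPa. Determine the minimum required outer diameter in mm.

For a hollow shaft with d_i/d_o = 0.499: τ_max = 16T/(π d_o³ (1−k⁴)), so d_o = [16T/(π τ_allow (1−k⁴))]^(1/3) = [16·84500/(π·7.06×10^7·0.9380)]^(1/3) = 0.1866 m.

187 mm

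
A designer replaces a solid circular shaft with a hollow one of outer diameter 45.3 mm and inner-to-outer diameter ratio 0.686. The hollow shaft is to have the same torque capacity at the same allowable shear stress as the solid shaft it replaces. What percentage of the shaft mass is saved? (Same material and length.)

Equal τ_max and T ⇒ the solid shaft needs d_s³ = d_o³(1−k⁴), so d_s = 45.3·(1−0.686⁴)^(1/3) = 41.67 mm.
Area ratio A_h/A_s = d_o²(1−k²)/d_s² = (1−k²)/(1−k⁴)^(2/3) = 0.6256.
Mass saving = 1 − 0.6256 = 37.4 %.

37.4 %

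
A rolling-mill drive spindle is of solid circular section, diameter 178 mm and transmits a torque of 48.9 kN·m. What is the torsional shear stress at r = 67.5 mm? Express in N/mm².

J = πd⁴/32 = π(0.178)⁴/32 = 9.856×10^-5 m⁴.
Shear stress varies linearly with radius: τ = T·r/J = 48900 × 0.0675 / 9.856×10^-5 = 3.349×10^7 Pa.

33.5 N/mm²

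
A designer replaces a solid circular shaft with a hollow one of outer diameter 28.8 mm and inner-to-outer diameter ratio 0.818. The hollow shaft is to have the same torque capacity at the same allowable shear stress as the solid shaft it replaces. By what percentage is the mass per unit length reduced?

Equal τ_max and T ⇒ the solid shaft needs d_s³ = d_o³(1−k⁴), so d_s = 28.8·(1−0.818⁴)^(1/3) = 23.63 mm.
Area ratio A_h/A_s = d_o²(1−k²)/d_s² = (1−k²)/(1−k⁴)^(2/3) = 0.4915.
Mass saving = 1 − 0.4915 = 50.8 %.

50.8 %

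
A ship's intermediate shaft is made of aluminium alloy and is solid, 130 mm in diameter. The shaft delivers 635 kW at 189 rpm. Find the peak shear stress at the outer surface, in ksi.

10.8 ksi

ω = 2π·189/60 = 19.79 rad/s, so T = P/ω = 635×10³ / 19.79 = 32080 N·m.
J = πd⁴/32 = π(0.130)⁴/32 = 2.804×10^-5 m⁴.
τ_max = T·r/J = 32080 × 0.0650 / 2.804×10^-5 = 7.437×10^7 Pa.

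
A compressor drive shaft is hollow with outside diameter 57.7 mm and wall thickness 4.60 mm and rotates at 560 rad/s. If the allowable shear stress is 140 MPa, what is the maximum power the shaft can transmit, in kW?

J = π(d_o⁴ − d_i⁴)/32 = π(0.0577⁴ − 0.0485⁴)/32 = 5.450×10^-7 m⁴.
T_max = τ_allow·J/r = 1.40×10^8 × 5.450×10^-7 / 0.0289 = 2645 N·m.
ω = 560 rad/s, so P_max = T_max·ω = 1.481×10^6 W.

1480 kW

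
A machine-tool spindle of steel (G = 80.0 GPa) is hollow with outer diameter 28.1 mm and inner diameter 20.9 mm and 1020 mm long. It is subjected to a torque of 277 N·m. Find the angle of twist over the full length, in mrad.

83.1 mrad

J = π(d_o⁴ − d_i⁴)/32 = π(0.0281⁴ − 0.0209⁴)/32 = 4.248×10^-8 m⁴.
θ = T·L/(G·J) = 277.0 × 1.02 / (80.0×10⁹ × 4.248×10^-8) = 0.08314 rad.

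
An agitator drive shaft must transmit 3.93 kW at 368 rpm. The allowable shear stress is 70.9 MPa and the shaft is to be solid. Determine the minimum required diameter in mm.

ω = 2π·368/60 = 38.54 rad/s, so T = P/ω = 3.93×10³ / 38.54 = 102.0 N·m.
For a solid shaft τ_max = 16T/(πd³), so d = (16T/(π τ_allow))^(1/3) = (16·102.0/(π·7.09×10^7))^(1/3) = 0.01942 m.

19.4 mm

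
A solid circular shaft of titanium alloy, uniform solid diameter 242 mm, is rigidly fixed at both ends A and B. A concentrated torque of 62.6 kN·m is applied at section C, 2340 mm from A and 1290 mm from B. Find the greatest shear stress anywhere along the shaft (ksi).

With uniform GJ and both ends fixed, compatibility θ_AC = θ_CB gives T_A·a = T_B·b, together with T_A + T_B = T₀.
T_A = T₀·b/(a+b) = 62600·1290/3630 = 22250 N·m; T_B = 40350 N·m.
τ in each portion: τ_AC = 7.99×10^6 Pa, τ_CB = 1.45×10^7 Pa; maximum is in CB.
τ_max = T_CB·r/J = 40350·0.121/3.37×10^-4 = 1.450×10^7 Pa.

2.10 ksi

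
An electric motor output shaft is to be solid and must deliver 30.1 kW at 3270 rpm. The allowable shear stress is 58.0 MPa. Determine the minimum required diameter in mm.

19.8 mm

ω = 2π·3270/60 = 342.4 rad/s, so T = P/ω = 30.1×10³ / 342.4 = 87.90 N·m.
For a solid shaft τ_max = 16T/(πd³), so d = (16T/(π τ_allow))^(1/3) = (16·87.90/(π·5.80×10^7))^(1/3) = 0.01976 m.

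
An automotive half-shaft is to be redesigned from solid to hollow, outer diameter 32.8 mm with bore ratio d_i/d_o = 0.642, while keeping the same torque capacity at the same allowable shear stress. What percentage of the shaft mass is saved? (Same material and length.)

33.4 %

Equal τ_max and T ⇒ the solid shaft needs d_s³ = d_o³(1−k⁴), so d_s = 32.8·(1−0.642⁴)^(1/3) = 30.83 mm.
Area ratio A_h/A_s = d_o²(1−k²)/d_s² = (1−k²)/(1−k⁴)^(2/3) = 0.6655.
Mass saving = 1 − 0.6655 = 33.4 %.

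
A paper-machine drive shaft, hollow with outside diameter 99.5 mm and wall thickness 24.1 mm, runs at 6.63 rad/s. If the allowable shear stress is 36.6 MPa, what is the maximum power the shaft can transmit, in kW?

43.6 kW

J = π(d_o⁴ − d_i⁴)/32 = π(0.0995⁴ − 0.0513⁴)/32 = 8.943×10^-6 m⁴.
T_max = τ_allow·J/r = 3.66×10^7 × 8.943×10^-6 / 0.0498 = 6579 N·m.
ω = 6.63 rad/s, so P_max = T_max·ω = 4.362×10^4 W.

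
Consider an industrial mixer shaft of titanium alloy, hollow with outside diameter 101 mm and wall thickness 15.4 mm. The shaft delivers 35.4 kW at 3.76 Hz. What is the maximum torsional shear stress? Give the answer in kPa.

9660 kPa

ω = 2π·3.76 = 23.62 rad/s, so T = P/ω = 35.4×10³ / 23.62 = 1498 N·m.
J = π(d_o⁴ − d_i⁴)/32 = π(0.101⁴ − 0.0702⁴)/32 = 7.832×10^-6 m⁴.
τ_max = T·r/J = 1498 × 0.0505 / 7.832×10^-6 = 9.662×10^6 Pa.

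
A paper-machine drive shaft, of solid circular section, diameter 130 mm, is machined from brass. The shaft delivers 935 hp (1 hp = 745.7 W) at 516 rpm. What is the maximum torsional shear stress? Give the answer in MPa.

ω = 2π·516/60 = 54.04 rad/s, so T = P/ω = 935×745.7 / 54.04 = 12900 N·m.
J = πd⁴/32 = π(0.130)⁴/32 = 2.804×10^-5 m⁴.
τ_max = T·r/J = 12900 × 0.0650 / 2.804×10^-5 = 2.991×10^7 Pa.

29.9 MPa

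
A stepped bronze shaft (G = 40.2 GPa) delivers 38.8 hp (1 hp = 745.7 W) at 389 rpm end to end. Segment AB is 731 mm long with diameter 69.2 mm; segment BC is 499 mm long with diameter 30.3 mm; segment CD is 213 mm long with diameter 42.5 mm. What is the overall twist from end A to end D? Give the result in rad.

ω = 2π·389/60 = 40.74 rad/s, so T = P/ω = 38.8×745.7 / 40.74 = 710.3 N·m.
J_AB = π(0.0692)⁴/32 = 2.25×10^-6 m⁴; J_BC = π(0.0303)⁴/32 = 8.28×10^-8 m⁴; J_CD = π(0.0425)⁴/32 = 3.20×10^-7 m⁴.
θ = (T/G)·Σ L_i/J_i = (710.3/40.2×10⁹)·(0.731/2.25×10^-6 + 0.499/8.28×10^-8 + 0.213/3.20×10^-7) = 0.1240 rad.

0.124 rad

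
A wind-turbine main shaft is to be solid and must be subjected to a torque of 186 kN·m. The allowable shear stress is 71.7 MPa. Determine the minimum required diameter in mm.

For a solid shaft τ_max = 16T/(πd³), so d = (16T/(π τ_allow))^(1/3) = (16·186000/(π·7.17×10^7))^(1/3) = 0.2364 m.

236 mm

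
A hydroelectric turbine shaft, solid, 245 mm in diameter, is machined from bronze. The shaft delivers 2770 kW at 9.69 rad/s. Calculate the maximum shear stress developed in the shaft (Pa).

9.90e7 Pa

ω = 9.69 rad/s, so T = P/ω = 2770×10³ / 9.690 = 285900 N·m.
J = πd⁴/32 = π(0.245)⁴/32 = 3.537×10^-4 m⁴.
τ_max = T·r/J = 285900 × 0.122 / 3.537×10^-4 = 9.900×10^7 Pa.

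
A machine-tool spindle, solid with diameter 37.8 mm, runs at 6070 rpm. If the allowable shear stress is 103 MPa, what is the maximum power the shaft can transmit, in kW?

694 kW

J = πd⁴/32 = π(0.0378)⁴/32 = 2.004×10^-7 m⁴.
T_max = τ_allow·J/r = 1.03×10^8 × 2.004×10^-7 / 0.0189 = 1092 N·m.
ω = 2π·6070/60 = 635.6 rad/s, so P_max = T_max·ω = 6.943×10^5 W.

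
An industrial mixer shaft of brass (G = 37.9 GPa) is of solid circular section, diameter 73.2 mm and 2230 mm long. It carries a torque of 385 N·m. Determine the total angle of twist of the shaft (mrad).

J = πd⁴/32 = π(0.0732)⁴/32 = 2.819×10^-6 m⁴.
θ = T·L/(G·J) = 385.0 × 2.23 / (37.9×10⁹ × 2.819×10^-6) = 8.037×10^-3 rad.

8.04 mrad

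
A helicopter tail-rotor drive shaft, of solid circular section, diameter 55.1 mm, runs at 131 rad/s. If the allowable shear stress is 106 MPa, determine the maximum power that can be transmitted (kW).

J = πd⁴/32 = π(0.0551)⁴/32 = 9.049×10^-7 m⁴.
T_max = τ_allow·J/r = 1.06×10^8 × 9.049×10^-7 / 0.0276 = 3482 N·m.
ω = 131 rad/s, so P_max = T_max·ω = 4.561×10^5 W.

456 kW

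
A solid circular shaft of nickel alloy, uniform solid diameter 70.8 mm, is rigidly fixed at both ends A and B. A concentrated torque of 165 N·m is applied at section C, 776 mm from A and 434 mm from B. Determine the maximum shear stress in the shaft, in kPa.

1520 kPa

With uniform GJ and both ends fixed, compatibility θ_AC = θ_CB gives T_A·a = T_B·b, together with T_A + T_B = T₀.
T_A = T₀·b/(a+b) = 165.0·434/1210 = 59.18 N·m; T_B = 105.8 N·m.
τ in each portion: τ_AC = 8.49×10^5 Pa, τ_CB = 1.52×10^6 Pa; maximum is in CB.
τ_max = T_CB·r/J = 105.8·0.0354/2.47×10^-6 = 1.519×10^6 Pa.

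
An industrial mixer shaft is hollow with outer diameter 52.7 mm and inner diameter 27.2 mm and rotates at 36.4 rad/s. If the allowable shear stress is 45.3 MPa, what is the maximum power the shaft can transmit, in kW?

J = π(d_o⁴ − d_i⁴)/32 = π(0.0527⁴ − 0.0272⁴)/32 = 7.035×10^-7 m⁴.
T_max = τ_allow·J/r = 4.53×10^7 × 7.035×10^-7 / 0.0264 = 1209 N·m.
ω = 36.4 rad/s, so P_max = T_max·ω = 4.402×10^4 W.

44.0 kW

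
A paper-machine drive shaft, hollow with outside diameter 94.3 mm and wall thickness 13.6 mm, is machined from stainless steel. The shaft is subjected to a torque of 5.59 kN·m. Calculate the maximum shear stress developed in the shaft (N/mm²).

J = π(d_o⁴ − d_i⁴)/32 = π(0.0943⁴ − 0.0671⁴)/32 = 5.773×10^-6 m⁴.
τ_max = T·r/J = 5590 × 0.0471 / 5.773×10^-6 = 4.565×10^7 Pa.

45.7 N/mm²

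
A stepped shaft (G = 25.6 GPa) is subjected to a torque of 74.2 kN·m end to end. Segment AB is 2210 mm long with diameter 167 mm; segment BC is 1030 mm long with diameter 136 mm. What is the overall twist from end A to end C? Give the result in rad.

J_AB = π(0.167)⁴/32 = 7.64×10^-5 m⁴; J_BC = π(0.136)⁴/32 = 3.36×10^-5 m⁴.
θ = (T/G)·Σ L_i/J_i = (74200/25.6×10⁹)·(2.21/7.64×10^-5 + 1.03/3.36×10^-5) = 0.1728 rad.

0.173 rad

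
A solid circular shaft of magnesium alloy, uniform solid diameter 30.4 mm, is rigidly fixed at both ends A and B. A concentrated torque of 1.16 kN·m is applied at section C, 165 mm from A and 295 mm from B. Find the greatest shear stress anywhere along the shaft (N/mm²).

With uniform GJ and both ends fixed, compatibility θ_AC = θ_CB gives T_A·a = T_B·b, together with T_A + T_B = T₀.
T_A = T₀·b/(a+b) = 1160·295/460.0 = 743.9 N·m; T_B = 416.1 N·m.
τ in each portion: τ_AC = 1.35×10^8 Pa, τ_CB = 7.54×10^7 Pa; maximum is in AC.
τ_max = T_AC·r/J = 743.9·0.0152/8.38×10^-8 = 1.349×10^8 Pa.

135 N/mm²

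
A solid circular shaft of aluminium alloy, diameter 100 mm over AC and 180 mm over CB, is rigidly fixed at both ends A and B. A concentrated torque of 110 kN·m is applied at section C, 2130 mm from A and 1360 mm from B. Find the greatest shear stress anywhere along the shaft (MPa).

Compatibility: T_A·a/J_AC = T_B·b/J_CB with T_A + T_B = T₀.
J_AC = 9.82×10^-6 m⁴, J_CB = 1.03×10^-4 m⁴, so T_A = T₀·(J_AC/a)/((J_AC/a)+(J_CB/b)) = 6307 N·m, T_B = 103700 N·m.
τ in each portion: τ_AC = 3.21×10^7 Pa, τ_CB = 9.06×10^7 Pa; maximum is in CB.
τ_max = T_CB·r/J = 103700·0.0900/1.03×10^-4 = 9.055×10^7 Pa.

90.6 MPa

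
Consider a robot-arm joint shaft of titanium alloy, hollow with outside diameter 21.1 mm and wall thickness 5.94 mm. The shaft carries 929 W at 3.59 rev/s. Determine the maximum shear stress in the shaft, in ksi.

ω = 2π·3.59 = 22.56 rad/s, so T = P/ω = 929 / 22.56 = 41.19 N·m.
J = π(d_o⁴ − d_i⁴)/32 = π(0.0211⁴ − 0.00922⁴)/32 = 1.875×10^-8 m⁴.
τ_max = T·r/J = 41.19 × 0.0106 / 1.875×10^-8 = 2.317×10^7 Pa.

3.36 ksi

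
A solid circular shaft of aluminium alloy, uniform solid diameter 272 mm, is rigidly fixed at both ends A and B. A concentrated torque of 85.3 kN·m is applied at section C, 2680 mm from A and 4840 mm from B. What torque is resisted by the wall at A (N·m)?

54900 N·m

With uniform GJ and both ends fixed, compatibility θ_AC = θ_CB gives T_A·a = T_B·b, together with T_A + T_B = T₀.
T_A = T₀·b/(a+b) = 85300·4840/7520 = 54900 N·m; T_B = 30400 N·m.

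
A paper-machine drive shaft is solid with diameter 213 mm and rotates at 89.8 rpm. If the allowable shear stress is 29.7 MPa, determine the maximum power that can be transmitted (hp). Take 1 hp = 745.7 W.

J = πd⁴/32 = π(0.213)⁴/32 = 2.021×10^-4 m⁴.
T_max = τ_allow·J/r = 2.97×10^7 × 2.021×10^-4 / 0.106 = 56350 N·m.
ω = 2π·89.8/60 = 9.404 rad/s, so P_max = T_max·ω = 5.299×10^5 W.

711 hp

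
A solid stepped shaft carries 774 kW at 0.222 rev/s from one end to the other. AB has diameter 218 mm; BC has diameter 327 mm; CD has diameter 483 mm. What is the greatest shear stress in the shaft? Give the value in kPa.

273000 kPa

ω = 2π·0.222 = 1.395 rad/s, so T = P/ω = 774×10³ / 1.395 = 554900 N·m.
Under the same torque, τ_max = 16T/(πd³) is largest where d is smallest — segment AB (d = 218 mm).
τ_max = 16·554900/(π·(0.218)³) = 2.728×10^8 Pa.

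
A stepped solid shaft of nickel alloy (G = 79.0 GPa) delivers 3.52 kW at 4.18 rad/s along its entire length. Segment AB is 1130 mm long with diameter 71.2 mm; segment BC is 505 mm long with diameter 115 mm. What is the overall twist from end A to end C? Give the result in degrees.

0.292°

ω = 4.18 rad/s, so T = P/ω = 3.52×10³ / 4.180 = 842.1 N·m.
J_AB = π(0.0712)⁴/32 = 2.52×10^-6 m⁴; J_BC = π(0.115)⁴/32 = 1.72×10^-5 m⁴.
θ = (T/G)·Σ L_i/J_i = (842.1/79.0×10⁹)·(1.13/2.52×10^-6 + 0.505/1.72×10^-5) = 5.088×10^-3 rad.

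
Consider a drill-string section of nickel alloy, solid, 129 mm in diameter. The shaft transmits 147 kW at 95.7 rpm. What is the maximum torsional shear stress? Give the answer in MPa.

34.8 MPa

ω = 2π·95.7/60 = 10.02 rad/s, so T = P/ω = 147×10³ / 10.02 = 14670 N·m.
J = πd⁴/32 = π(0.129)⁴/32 = 2.719×10^-5 m⁴.
τ_max = T·r/J = 14670 × 0.0645 / 2.719×10^-5 = 3.480×10^7 Pa.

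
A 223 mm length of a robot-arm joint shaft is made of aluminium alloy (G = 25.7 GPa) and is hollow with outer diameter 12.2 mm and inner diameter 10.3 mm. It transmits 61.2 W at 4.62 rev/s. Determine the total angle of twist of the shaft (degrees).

0.980°

ω = 2π·4.62 = 29.03 rad/s, so T = P/ω = 61.2 / 29.03 = 2.108 N·m.
J = π(d_o⁴ − d_i⁴)/32 = π(0.0122⁴ − 0.0103⁴)/32 = 1.070×10^-9 m⁴.
θ = T·L/(G·J) = 2.108 × 0.223 / (25.7×10⁹ × 1.070×10^-9) = 0.01710 rad.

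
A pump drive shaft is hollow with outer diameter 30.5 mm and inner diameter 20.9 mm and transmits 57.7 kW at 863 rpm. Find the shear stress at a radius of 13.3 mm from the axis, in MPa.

128 MPa

ω = 2π·863/60 = 90.37 rad/s, so T = P/ω = 57.7×10³ / 90.37 = 638.5 N·m.
J = π(d_o⁴ − d_i⁴)/32 = π(0.0305⁴ − 0.0209⁴)/32 = 6.622×10^-8 m⁴.
Shear stress varies linearly with radius: τ = T·r/J = 638.5 × 0.0133 / 6.622×10^-8 = 1.282×10^8 Pa.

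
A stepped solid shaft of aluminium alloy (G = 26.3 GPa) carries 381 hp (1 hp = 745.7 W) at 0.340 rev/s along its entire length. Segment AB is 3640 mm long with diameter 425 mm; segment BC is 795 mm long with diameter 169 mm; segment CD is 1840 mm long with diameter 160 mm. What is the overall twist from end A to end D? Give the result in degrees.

11.5°

ω = 2π·0.340 = 2.136 rad/s, so T = P/ω = 381×745.7 / 2.136 = 133000 N·m.
J_AB = π(0.425)⁴/32 = 3.20×10^-3 m⁴; J_BC = π(0.169)⁴/32 = 8.01×10^-5 m⁴; J_CD = π(0.160)⁴/32 = 6.43×10^-5 m⁴.
θ = (T/G)·Σ L_i/J_i = (133000/26.3×10⁹)·(3.64/3.20×10^-3 + 0.795/8.01×10^-5 + 1.84/6.43×10^-5) = 0.2006 rad.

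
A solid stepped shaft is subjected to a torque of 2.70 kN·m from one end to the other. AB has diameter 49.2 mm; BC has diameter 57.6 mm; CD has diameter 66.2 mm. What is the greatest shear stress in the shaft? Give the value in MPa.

115 MPa

Under the same torque, τ_max = 16T/(πd³) is largest where d is smallest — segment AB (d = 49.2 mm).
τ_max = 16·2700/(π·(0.0492)³) = 1.155×10^8 Pa.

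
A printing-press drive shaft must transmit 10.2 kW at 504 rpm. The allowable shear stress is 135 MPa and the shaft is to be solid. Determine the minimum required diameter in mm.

ω = 2π·504/60 = 52.78 rad/s, so T = P/ω = 10.2×10³ / 52.78 = 193.3 N·m.
For a solid shaft τ_max = 16T/(πd³), so d = (16T/(π τ_allow))^(1/3) = (16·193.3/(π·1.35×10^8))^(1/3) = 0.01939 m.

19.4 mm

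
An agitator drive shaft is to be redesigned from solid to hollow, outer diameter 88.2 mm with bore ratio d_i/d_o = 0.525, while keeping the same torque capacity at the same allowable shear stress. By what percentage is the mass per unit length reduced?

Equal τ_max and T ⇒ the solid shaft needs d_s³ = d_o³(1−k⁴), so d_s = 88.2·(1−0.525⁴)^(1/3) = 85.91 mm.
Area ratio A_h/A_s = d_o²(1−k²)/d_s² = (1−k²)/(1−k⁴)^(2/3) = 0.7636.
Mass saving = 1 − 0.7636 = 23.6 %.

23.6 %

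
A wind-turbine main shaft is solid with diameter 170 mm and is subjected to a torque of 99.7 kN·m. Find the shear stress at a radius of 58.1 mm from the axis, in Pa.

J = πd⁴/32 = π(0.170)⁴/32 = 8.200×10^-5 m⁴.
Shear stress varies linearly with radius: τ = T·r/J = 99700 × 0.0581 / 8.200×10^-5 = 7.064×10^7 Pa.

7.06e7 Pa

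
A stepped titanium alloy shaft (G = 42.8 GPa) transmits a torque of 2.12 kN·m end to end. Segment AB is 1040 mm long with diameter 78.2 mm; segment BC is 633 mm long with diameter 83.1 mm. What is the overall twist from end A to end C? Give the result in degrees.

1.19°

J_AB = π(0.0782)⁴/32 = 3.67×10^-6 m⁴; J_BC = π(0.0831)⁴/32 = 4.68×10^-6 m⁴.
θ = (T/G)·Σ L_i/J_i = (2120/42.8×10⁹)·(1.04/3.67×10^-6 + 0.633/4.68×10^-6) = 0.02073 rad.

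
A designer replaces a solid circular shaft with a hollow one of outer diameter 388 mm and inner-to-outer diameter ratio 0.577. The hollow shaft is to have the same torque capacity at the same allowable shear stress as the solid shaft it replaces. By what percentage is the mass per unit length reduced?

27.9 %

Equal τ_max and T ⇒ the solid shaft needs d_s³ = d_o³(1−k⁴), so d_s = 388·(1−0.577⁴)^(1/3) = 373.1 mm.
Area ratio A_h/A_s = d_o²(1−k²)/d_s² = (1−k²)/(1−k⁴)^(2/3) = 0.7214.
Mass saving = 1 − 0.7214 = 27.9 %.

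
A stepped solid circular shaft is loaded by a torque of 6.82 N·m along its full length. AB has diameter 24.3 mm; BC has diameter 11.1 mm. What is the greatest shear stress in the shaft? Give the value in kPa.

25400 kPa

Under the same torque, τ_max = 16T/(πd³) is largest where d is smallest — segment BC (d = 11.1 mm).
τ_max = 16·6.820/(π·(0.0111)³) = 2.540×10^7 Pa.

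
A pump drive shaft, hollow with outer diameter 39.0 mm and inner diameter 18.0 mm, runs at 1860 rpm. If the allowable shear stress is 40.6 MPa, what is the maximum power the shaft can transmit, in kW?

87.9 kW

J = π(d_o⁴ − d_i⁴)/32 = π(0.0390⁴ − 0.0180⁴)/32 = 2.168×10^-7 m⁴.
T_max = τ_allow·J/r = 4.06×10^7 × 2.168×10^-7 / 0.0195 = 451.4 N·m.
ω = 2π·1860/60 = 194.8 rad/s, so P_max = T_max·ω = 8.793×10^4 W.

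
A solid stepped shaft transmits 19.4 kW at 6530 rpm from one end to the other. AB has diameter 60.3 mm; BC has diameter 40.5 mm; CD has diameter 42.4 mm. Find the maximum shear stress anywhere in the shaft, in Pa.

2.18e6 Pa

ω = 2π·6530/60 = 683.8 rad/s, so T = P/ω = 19.4×10³ / 683.8 = 28.37 N·m.
Under the same torque, τ_max = 16T/(πd³) is largest where d is smallest — segment BC (d = 40.5 mm).
τ_max = 16·28.37/(π·(0.0405)³) = 2.175×10^6 Pa.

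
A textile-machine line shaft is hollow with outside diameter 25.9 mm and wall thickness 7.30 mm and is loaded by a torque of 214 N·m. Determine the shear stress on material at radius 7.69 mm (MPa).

38.7 MPa

J = π(d_o⁴ − d_i⁴)/32 = π(0.0259⁴ − 0.0113⁴)/32 = 4.258×10^-8 m⁴.
Shear stress varies linearly with radius: τ = T·r/J = 214.0 × 0.00769 / 4.258×10^-8 = 3.865×10^7 Pa.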